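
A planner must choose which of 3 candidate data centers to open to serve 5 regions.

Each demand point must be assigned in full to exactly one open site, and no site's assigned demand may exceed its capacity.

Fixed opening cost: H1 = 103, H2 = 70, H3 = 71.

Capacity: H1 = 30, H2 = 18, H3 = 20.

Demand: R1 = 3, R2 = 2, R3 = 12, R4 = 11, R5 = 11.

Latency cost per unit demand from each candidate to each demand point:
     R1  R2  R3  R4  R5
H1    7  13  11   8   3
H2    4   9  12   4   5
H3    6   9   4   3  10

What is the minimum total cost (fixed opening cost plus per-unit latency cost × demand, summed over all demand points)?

379

Open {H1, H3}; cheapest assignment that respects the capacities:
  H1 (cap 30, load 22): R4, R5 — cost 11×8 + 11×3 = 121
  H3 (cap 20, load 17): R1, R2, R3 — cost 3×6 + 2×9 + 12×4 = 84
  Shipping 205, fixed 174 → total 379.
  Any other capacity-feasible assignment to {H1, H3} ships for at least 205.
Compare {H1, H2, H3}: its best feasible assignment gives total 399.
Compare {H1, H2}: its best feasible assignment gives total 412.
Every other set of open sites that can feasibly serve all demand totals ≥ 399 even under its best assignment. Minimum: 379.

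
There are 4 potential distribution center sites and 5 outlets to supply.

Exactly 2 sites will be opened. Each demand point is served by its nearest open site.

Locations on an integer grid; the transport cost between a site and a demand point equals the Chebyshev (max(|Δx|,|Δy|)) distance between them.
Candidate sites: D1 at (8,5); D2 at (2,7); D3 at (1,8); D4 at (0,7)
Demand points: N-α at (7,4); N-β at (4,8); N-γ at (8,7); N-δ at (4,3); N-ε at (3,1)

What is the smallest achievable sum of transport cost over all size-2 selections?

Open {D1, D2}.
  N-α→D1 1, N-β→D2 2, N-γ→D1 2, N-δ→D1 4, N-ε→D1 5  ⇒ total 14.
Compare {D1, D3}: total 15.
Compare {D1, D4}: total 16.
No size-2 selection does better; minimum is 14.

14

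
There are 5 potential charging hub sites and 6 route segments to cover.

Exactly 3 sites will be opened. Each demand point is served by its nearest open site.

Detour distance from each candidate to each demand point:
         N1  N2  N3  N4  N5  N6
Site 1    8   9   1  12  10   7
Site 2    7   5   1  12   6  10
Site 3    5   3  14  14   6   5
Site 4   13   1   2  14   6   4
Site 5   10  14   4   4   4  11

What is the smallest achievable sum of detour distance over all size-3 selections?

Open {Site 3, Site 4, Site 5}.
  N1→Site 3 5, N2→Site 4 1, N3→Site 4 2, N4→Site 5 4, N5→Site 5 4, N6→Site 4 4  ⇒ total 20.
Compare {Site 2, Site 4, Site 5}: total 21.
Compare {Site 1, Site 3, Site 5}: total 22.
No size-3 selection does better; minimum is 20.

20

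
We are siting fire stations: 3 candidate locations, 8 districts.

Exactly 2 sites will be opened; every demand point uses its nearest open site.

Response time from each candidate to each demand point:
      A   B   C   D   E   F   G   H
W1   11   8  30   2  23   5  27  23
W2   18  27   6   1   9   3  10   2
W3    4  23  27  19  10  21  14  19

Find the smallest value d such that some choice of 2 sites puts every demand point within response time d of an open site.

11

Open {W1, W2}.
  Farthest demand point is A at response time 11 (to W1); all others are ≤ 11.
With {W2, W3} the worst case is 23.
With {W1, W3} the worst case is 27.
No size-2 selection achieves below 11.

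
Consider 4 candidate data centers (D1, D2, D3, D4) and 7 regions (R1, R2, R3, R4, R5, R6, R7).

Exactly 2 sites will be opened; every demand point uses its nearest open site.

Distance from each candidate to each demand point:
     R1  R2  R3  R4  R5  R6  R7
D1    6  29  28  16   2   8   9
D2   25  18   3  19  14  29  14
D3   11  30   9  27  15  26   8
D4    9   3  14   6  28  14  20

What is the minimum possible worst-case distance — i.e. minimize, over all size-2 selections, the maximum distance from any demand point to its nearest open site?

14

Open {D1, D4}.
  Farthest demand point is R3 at distance 14 (to D4); all others are ≤ 14.
With {D2, D4} the worst case is 14.
With {D3, D4} the worst case is 15.
No size-2 selection achieves below 14.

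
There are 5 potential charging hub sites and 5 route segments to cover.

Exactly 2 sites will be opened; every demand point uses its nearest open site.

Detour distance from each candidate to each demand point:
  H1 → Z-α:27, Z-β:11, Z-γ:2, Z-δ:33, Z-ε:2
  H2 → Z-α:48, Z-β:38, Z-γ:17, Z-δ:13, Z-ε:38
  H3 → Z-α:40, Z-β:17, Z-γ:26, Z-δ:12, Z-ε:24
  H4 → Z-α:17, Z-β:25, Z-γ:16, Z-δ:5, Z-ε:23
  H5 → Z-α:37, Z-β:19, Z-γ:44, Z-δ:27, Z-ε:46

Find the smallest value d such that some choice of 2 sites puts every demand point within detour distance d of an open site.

Open {H1, H4}.
  Farthest demand point is Z-α at detour distance 17 (to H4); all others are ≤ 17.
With {H3, H4} the worst case is 23.
With {H4, H5} the worst case is 23.
No size-2 selection achieves below 17.

17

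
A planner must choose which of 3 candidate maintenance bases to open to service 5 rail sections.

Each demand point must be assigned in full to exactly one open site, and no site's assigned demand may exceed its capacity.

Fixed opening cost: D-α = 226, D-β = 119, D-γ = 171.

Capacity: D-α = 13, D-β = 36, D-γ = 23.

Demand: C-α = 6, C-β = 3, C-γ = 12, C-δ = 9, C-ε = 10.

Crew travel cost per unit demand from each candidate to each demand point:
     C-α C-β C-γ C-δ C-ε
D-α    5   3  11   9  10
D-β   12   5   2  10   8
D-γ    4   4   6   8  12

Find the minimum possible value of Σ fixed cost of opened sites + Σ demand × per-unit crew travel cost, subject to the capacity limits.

Open {D-β, D-γ}; cheapest assignment that respects the capacities:
  D-β (cap 36, load 22): C-γ, C-ε — cost 12×2 + 10×8 = 104
  D-γ (cap 23, load 18): C-α, C-β, C-δ — cost 6×4 + 3×4 + 9×8 = 108
  Shipping 212, fixed 290 → total 502.
  Any other capacity-feasible assignment to {D-β, D-γ} ships for at least 212.
Compare {D-α, D-β}: its best feasible assignment gives total 578.
Compare {D-α, D-β, D-γ}: its best feasible assignment gives total 725.
Every other set of open sites that can feasibly serve all demand totals ≥ 578 even under its best assignment. Minimum: 502.

502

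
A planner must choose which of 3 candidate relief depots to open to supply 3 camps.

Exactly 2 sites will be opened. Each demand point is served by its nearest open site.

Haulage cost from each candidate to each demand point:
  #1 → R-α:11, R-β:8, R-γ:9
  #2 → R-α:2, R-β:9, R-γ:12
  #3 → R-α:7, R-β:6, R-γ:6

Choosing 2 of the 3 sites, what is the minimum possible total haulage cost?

Open {#2, #3}.
  R-α→#2 2, R-β→#3 6, R-γ→#3 6  ⇒ total 14.
Compare {#1, #2}: total 19.
Compare {#1, #3}: total 19.

14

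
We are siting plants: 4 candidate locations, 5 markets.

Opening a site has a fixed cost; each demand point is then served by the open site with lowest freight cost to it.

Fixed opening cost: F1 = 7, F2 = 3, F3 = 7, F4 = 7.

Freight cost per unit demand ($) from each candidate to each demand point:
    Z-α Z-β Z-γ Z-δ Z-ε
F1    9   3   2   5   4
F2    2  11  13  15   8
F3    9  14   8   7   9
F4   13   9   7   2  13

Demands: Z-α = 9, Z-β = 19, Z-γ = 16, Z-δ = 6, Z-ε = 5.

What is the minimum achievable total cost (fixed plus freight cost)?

Open {F1, F2, F4}: assign each demand point to its cheapest open site.
  Z-α→F2 9×2=18, Z-β→F1 19×3=57, Z-γ→F1 16×2=32, Z-δ→F4 6×2=12, Z-ε→F1 5×4=20
  freight cost 139, fixed 17 → total 156.
Compare {F1, F2, F3, F4}: freight cost 139 + fixed 24 = 163.
Compare {F1, F2}: freight cost 157 + fixed 10 = 167.
Compare {F1, F2, F3}: freight cost 157 + fixed 17 = 174.
All other subsets cost ≥ 163. Minimum total cost: 156.

156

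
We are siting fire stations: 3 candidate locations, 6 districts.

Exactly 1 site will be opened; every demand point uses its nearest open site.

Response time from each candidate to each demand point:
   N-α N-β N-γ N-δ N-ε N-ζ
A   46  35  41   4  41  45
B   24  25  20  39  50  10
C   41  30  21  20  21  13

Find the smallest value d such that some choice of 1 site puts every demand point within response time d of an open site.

Open {C}.
  Farthest demand point is N-α at response time 41 (to C); all others are ≤ 41.
With {A} the worst case is 46.
With {B} the worst case is 50.
No size-1 selection achieves below 41.

41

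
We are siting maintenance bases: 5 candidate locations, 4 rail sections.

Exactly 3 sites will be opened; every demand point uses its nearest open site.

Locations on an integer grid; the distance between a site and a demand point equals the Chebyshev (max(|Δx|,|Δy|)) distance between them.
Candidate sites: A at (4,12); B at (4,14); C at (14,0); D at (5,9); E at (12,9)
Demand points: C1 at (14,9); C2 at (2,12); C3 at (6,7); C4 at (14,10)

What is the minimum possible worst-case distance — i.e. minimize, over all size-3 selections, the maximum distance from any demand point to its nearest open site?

2

Open {A, D, E}.
  Farthest demand point is C1 at distance 2 (to E); all others are ≤ 2.
With {B, D, E} the worst case is 2.
With {C, D, E} the worst case is 3.
No size-3 selection achieves below 2.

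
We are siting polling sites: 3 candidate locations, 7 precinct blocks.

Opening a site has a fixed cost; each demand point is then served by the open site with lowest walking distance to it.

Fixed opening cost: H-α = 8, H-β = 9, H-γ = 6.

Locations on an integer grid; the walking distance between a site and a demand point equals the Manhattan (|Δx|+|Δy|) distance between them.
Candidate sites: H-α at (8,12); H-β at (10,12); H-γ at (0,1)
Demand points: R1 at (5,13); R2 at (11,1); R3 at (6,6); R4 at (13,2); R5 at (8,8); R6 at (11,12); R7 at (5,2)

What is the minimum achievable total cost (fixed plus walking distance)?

64

Open {H-α, H-γ}: assign each demand point to its cheapest open site.
  R1→H-α 4, R2→H-γ 11, R3→H-α 8, R4→H-γ 14, R5→H-α 4, R6→H-α 3, R7→H-γ 6
  walking distance 50, fixed 14 → total 64.
Compare {H-β, H-γ}: walking distance 53 + fixed 15 = 68.
Compare {H-α}: walking distance 61 + fixed 8 = 69.
Compare {H-α, H-β, H-γ}: walking distance 47 + fixed 23 = 70.
All other subsets cost ≥ 68. Minimum total cost: 64.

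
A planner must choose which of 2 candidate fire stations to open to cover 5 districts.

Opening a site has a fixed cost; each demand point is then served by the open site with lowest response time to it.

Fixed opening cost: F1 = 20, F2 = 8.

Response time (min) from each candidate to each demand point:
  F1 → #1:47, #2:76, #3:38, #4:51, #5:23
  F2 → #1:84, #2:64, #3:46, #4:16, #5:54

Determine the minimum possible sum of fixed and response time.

Open {F1, F2}: assign each demand point to its cheapest open site.
  #1→F1 47, #2→F2 64, #3→F1 38, #4→F2 16, #5→F1 23
  response time 188, fixed 28 → total 216.
Compare {F1}: response time 235 + fixed 20 = 255.
Compare {F2}: response time 264 + fixed 8 = 272.

216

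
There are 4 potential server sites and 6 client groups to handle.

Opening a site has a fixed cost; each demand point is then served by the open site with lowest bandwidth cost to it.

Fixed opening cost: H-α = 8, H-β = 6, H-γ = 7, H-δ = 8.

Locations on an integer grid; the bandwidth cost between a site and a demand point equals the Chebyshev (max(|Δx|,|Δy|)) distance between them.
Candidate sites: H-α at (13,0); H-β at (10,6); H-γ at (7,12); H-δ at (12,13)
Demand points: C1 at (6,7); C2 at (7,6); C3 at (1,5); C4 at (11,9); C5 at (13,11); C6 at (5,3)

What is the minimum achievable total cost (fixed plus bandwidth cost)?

35

Open {H-β}: assign each demand point to its cheapest open site.
  C1→H-β 4, C2→H-β 3, C3→H-β 9, C4→H-β 3, C5→H-β 5, C6→H-β 5
  bandwidth cost 29, fixed 6 → total 35.
Compare {H-β, H-γ}: bandwidth cost 27 + fixed 13 = 40.
Compare {H-β, H-δ}: bandwidth cost 26 + fixed 14 = 40.
Compare {H-α, H-β}: bandwidth cost 29 + fixed 14 = 43.
All other subsets cost ≥ 40. Minimum total cost: 35.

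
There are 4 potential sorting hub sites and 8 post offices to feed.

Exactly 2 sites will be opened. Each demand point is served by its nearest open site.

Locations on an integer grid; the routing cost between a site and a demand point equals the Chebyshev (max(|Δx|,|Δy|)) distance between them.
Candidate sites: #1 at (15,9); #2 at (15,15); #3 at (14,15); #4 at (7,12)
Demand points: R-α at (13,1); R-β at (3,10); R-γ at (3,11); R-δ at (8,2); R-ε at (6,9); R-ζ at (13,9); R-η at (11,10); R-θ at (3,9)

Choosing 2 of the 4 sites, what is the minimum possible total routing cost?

Open {#1, #4}.
  R-α→#1 8, R-β→#4 4, R-γ→#4 4, R-δ→#1 7, R-ε→#4 3, R-ζ→#1 2, R-η→#1 4, R-θ→#4 4  ⇒ total 36.
Compare {#2, #4}: total 46.
Compare {#3, #4}: total 46.
No size-2 selection does better; minimum is 36.

36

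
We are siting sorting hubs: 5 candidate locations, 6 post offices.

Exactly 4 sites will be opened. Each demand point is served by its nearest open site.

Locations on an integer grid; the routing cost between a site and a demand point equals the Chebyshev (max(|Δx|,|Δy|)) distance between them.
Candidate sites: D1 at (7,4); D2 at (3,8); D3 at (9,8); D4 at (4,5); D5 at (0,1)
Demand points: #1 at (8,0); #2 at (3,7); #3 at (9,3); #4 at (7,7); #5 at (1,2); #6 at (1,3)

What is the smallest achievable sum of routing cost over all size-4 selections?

12

Open {D1, D2, D3, D5}.
  #1→D1 4, #2→D2 1, #3→D1 2, #4→D3 2, #5→D5 1, #6→D5 2  ⇒ total 12.
Compare {D1, D2, D4, D5}: total 13.
Compare {D1, D3, D4, D5}: total 13.
No size-4 selection does better; minimum is 12.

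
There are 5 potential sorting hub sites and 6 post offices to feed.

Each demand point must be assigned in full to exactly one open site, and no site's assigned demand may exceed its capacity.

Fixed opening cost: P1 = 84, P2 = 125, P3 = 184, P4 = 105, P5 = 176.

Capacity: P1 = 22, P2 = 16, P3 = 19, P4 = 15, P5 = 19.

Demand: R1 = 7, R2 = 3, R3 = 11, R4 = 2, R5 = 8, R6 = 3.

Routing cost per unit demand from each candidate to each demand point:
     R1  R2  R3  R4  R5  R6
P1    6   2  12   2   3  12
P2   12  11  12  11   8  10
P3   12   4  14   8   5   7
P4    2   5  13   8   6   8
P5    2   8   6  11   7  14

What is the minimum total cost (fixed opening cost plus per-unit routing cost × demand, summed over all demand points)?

402

Open {P1, P4}; cheapest assignment that respects the capacities:
  P1 (cap 22, load 21): R3, R4, R5 — cost 11×12 + 2×2 + 8×3 = 160
  P4 (cap 15, load 13): R1, R2, R6 — cost 7×2 + 3×5 + 3×8 = 53
  Shipping 213, fixed 189 → total 402.
  Any other capacity-feasible assignment to {P1, P4} ships for at least 213.
Compare {P1, P5}: its best feasible assignment gives total 410.
Compare {P1, P2}: its best feasible assignment gives total 447.
Every other set of open sites that can feasibly serve all demand totals ≥ 410 even under its best assignment. Minimum: 402.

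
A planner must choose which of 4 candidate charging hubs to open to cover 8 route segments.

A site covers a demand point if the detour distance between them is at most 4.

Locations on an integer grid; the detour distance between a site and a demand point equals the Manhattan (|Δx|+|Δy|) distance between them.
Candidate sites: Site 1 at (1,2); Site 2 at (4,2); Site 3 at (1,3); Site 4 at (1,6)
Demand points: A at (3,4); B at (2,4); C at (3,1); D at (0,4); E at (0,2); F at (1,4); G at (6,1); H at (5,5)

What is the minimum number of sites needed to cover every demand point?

2

Coverage sets (demand points within 4 of each site):
  Site 1: {A, B, C, D, E, F}
  Site 2: {A, B, C, E, G, H}
  Site 3: {A, B, C, D, E, F}
  Site 4: {A, B, D, F}
No single site covers all 8 demand points.
But {Site 1, Site 2} covers everything, so the minimum is 2.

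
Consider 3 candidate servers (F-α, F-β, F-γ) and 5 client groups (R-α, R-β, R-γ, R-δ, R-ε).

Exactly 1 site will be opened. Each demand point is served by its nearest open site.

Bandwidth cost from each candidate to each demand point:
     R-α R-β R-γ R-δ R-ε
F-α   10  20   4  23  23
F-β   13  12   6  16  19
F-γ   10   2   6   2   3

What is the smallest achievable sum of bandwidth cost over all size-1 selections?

23

Open {F-γ}.
  R-α→F-γ 10, R-β→F-γ 2, R-γ→F-γ 6, R-δ→F-γ 2, R-ε→F-γ 3  ⇒ total 23.
Compare {F-β}: total 66.
Compare {F-α}: total 80.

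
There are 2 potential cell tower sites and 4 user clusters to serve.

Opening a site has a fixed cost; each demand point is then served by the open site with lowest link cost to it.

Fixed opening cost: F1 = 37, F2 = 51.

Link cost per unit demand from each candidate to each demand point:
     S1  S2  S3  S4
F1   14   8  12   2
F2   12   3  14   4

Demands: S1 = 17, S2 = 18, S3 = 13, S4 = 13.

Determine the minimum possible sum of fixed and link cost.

Open {F1, F2}: assign each demand point to its cheapest open site.
  S1→F2 17×12=204, S2→F2 18×3=54, S3→F1 13×12=156, S4→F1 13×2=26
  link cost 440, fixed 88 → total 528.
Compare {F2}: link cost 492 + fixed 51 = 543.
Compare {F1}: link cost 564 + fixed 37 = 601.

528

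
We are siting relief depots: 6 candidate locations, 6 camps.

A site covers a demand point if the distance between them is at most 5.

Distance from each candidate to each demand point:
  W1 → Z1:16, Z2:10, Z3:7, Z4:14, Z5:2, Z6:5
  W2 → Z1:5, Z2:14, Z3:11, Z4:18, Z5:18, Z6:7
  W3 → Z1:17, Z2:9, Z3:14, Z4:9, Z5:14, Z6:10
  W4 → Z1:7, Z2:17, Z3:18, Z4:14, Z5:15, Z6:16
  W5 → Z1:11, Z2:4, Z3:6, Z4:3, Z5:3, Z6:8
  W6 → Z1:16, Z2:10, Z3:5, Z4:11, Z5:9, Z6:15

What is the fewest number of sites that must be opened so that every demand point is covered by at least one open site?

Coverage sets (demand points within 5 of each site):
  W1: {Z5, Z6}
  W2: {Z1}
  W3: {}
  W4: {}
  W5: {Z2, Z4, Z5}
  W6: {Z3}
No 3 sites suffice: every size-3 union leaves at least one demand point uncovered.
But {W1, W2, W5, W6} covers everything, so the minimum is 4.

4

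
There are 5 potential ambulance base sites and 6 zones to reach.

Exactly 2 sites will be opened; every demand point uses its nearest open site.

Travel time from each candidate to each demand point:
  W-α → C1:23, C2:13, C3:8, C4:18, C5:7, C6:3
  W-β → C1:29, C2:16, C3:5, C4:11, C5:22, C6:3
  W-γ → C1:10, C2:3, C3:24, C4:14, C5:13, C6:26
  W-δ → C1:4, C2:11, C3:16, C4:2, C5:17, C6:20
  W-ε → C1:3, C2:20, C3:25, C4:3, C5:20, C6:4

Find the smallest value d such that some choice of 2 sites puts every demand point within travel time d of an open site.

11

Open {W-α, W-δ}.
  Farthest demand point is C2 at travel time 11 (to W-δ); all others are ≤ 11.
With {W-α, W-ε} the worst case is 13.
With {W-β, W-γ} the worst case is 13.
No size-2 selection achieves below 11.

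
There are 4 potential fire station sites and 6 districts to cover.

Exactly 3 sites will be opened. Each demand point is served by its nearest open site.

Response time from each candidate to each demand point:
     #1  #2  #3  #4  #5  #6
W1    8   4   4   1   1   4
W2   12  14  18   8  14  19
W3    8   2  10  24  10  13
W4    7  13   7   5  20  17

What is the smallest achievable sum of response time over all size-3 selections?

Open {W1, W3, W4}.
  #1→W4 7, #2→W3 2, #3→W1 4, #4→W1 1, #5→W1 1, #6→W1 4  ⇒ total 19.
Compare {W1, W2, W3}: total 20.
Compare {W1, W2, W4}: total 21.
No size-3 selection does better; minimum is 19.

19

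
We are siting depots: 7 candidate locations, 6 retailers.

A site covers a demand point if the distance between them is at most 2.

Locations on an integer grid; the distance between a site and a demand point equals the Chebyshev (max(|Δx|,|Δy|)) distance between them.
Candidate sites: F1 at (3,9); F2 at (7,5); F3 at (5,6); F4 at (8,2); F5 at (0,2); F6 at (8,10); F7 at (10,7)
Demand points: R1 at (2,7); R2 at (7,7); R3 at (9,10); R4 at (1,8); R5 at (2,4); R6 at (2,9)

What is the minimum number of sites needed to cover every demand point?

Coverage sets (demand points within 2 of each site):
  F1: {R1, R4, R6}
  F2: {R2}
  F3: {R2}
  F4: {}
  F5: {R5}
  F6: {R3}
  F7: {}
No 3 sites suffice: every size-3 union leaves at least one demand point uncovered.
But {F1, F2, F5, F6} covers everything, so the minimum is 4.

4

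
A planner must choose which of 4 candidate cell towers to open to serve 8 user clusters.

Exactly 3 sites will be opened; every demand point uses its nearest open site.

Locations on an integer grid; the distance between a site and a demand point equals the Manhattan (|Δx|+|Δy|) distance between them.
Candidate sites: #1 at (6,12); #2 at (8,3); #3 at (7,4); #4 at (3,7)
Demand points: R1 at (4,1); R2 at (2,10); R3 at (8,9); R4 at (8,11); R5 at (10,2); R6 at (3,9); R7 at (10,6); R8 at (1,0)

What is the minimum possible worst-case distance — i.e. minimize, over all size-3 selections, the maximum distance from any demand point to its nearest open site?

9

Open {#1, #2, #4}.
  Farthest demand point is R8 at distance 9 (to #4); all others are ≤ 9.
With {#1, #3, #4} the worst case is 9.
With {#2, #3, #4} the worst case is 9.
No size-3 selection achieves below 9.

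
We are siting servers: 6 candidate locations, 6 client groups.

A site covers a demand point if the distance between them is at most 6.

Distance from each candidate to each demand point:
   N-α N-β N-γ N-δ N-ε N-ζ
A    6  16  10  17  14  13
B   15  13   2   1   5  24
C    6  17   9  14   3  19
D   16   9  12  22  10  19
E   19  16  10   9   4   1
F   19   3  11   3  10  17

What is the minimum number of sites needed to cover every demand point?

4

Coverage sets (demand points within 6 of each site):
  A: {N-α}
  B: {N-γ, N-δ, N-ε}
  C: {N-α, N-ε}
  D: {}
  E: {N-ε, N-ζ}
  F: {N-β, N-δ}
No 3 sites suffice: every size-3 union leaves at least one demand point uncovered.
But {A, B, E, F} covers everything, so the minimum is 4.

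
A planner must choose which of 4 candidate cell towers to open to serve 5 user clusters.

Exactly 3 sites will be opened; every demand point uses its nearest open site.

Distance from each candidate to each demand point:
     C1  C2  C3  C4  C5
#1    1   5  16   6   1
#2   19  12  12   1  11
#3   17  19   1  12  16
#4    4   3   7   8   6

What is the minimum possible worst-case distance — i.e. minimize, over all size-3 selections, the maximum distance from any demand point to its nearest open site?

Open {#1, #2, #3}.
  Farthest demand point is C2 at distance 5 (to #1); all others are ≤ 5.
With {#1, #3, #4} the worst case is 6.
With {#2, #3, #4} the worst case is 6.
No size-3 selection achieves below 5.

5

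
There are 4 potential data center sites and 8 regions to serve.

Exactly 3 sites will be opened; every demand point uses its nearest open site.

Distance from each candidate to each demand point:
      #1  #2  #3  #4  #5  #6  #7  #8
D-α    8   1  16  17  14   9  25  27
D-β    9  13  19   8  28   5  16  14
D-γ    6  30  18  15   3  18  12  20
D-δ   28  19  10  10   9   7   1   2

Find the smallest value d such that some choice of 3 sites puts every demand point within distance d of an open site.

Open {D-α, D-β, D-δ}.
  Farthest demand point is #3 at distance 10 (to D-δ); all others are ≤ 10.
With {D-α, D-γ, D-δ} the worst case is 10.
With {D-β, D-γ, D-δ} the worst case is 13.
No size-3 selection achieves below 10.

10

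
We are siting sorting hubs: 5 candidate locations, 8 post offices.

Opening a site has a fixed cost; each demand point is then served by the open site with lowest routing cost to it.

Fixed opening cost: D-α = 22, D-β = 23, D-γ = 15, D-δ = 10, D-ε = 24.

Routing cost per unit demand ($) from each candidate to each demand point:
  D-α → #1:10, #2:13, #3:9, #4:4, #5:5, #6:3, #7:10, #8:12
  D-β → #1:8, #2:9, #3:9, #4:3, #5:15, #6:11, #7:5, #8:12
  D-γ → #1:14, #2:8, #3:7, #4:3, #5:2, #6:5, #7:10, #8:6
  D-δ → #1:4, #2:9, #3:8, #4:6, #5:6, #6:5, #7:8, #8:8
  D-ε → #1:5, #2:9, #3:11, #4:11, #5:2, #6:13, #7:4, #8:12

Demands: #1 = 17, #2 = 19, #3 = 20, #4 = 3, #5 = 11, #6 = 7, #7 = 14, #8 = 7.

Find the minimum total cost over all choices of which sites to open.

573

Open {D-γ, D-δ, D-ε}: assign each demand point to its cheapest open site.
  #1→D-δ 17×4=68, #2→D-γ 19×8=152, #3→D-γ 20×7=140, #4→D-γ 3×3=9, #5→D-γ 11×2=22, #6→D-γ 7×5=35, #7→D-ε 14×4=56, #8→D-γ 7×6=42
  routing cost 524, fixed 49 → total 573.
Compare {D-γ, D-ε}: routing cost 541 + fixed 39 = 580.
Compare {D-α, D-γ, D-δ, D-ε}: routing cost 510 + fixed 71 = 581.
Compare {D-β, D-γ, D-δ}: routing cost 538 + fixed 48 = 586.
All other subsets cost ≥ 580. Minimum total cost: 573.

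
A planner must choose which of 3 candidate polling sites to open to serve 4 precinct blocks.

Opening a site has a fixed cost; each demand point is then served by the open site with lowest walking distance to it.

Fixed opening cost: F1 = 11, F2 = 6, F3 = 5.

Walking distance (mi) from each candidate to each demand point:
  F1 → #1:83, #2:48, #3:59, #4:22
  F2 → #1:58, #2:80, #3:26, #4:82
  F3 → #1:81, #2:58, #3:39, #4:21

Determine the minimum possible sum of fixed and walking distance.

Open {F1, F2}: assign each demand point to its cheapest open site.
  #1→F2 58, #2→F1 48, #3→F2 26, #4→F1 22
  walking distance 154, fixed 17 → total 171.
Compare {F2, F3}: walking distance 163 + fixed 11 = 174.
Compare {F1, F2, F3}: walking distance 153 + fixed 22 = 175.
Compare {F3}: walking distance 199 + fixed 5 = 204.
All other subsets cost ≥ 174. Minimum total cost: 171.

171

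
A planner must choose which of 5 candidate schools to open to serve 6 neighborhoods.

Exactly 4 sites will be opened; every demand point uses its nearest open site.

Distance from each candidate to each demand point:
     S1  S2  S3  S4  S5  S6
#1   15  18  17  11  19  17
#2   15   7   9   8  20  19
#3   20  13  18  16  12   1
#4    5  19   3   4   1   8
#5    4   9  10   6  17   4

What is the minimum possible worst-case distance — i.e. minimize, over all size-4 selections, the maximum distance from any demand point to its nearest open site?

Open {#1, #2, #3, #4}.
  Farthest demand point is S2 at distance 7 (to #2); all others are ≤ 7.
With {#1, #2, #4, #5} the worst case is 7.
With {#2, #3, #4, #5} the worst case is 7.
No size-4 selection achieves below 7.

7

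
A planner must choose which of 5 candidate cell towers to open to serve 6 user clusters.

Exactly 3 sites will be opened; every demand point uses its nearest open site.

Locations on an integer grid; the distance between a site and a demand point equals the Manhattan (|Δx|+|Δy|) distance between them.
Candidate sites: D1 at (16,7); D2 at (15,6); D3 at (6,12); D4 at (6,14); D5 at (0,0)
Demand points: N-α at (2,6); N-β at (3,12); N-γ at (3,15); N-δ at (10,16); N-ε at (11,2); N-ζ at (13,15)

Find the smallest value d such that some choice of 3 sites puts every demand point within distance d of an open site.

Open {D2, D4, D5}.
  Farthest demand point is N-α at distance 8 (to D5); all others are ≤ 8.
With {D1, D2, D3} the worst case is 10.
With {D1, D3, D4} the worst case is 10.
No size-3 selection achieves below 8.

8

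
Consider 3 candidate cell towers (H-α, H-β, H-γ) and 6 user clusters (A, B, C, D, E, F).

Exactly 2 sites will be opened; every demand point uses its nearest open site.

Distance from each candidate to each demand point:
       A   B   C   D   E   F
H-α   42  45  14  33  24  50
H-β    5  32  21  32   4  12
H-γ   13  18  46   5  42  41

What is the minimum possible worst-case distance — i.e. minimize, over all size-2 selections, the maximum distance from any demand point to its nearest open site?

21

Open {H-β, H-γ}.
  Farthest demand point is C at distance 21 (to H-β); all others are ≤ 21.
With {H-α, H-β} the worst case is 32.
With {H-α, H-γ} the worst case is 41.
No size-2 selection achieves below 21.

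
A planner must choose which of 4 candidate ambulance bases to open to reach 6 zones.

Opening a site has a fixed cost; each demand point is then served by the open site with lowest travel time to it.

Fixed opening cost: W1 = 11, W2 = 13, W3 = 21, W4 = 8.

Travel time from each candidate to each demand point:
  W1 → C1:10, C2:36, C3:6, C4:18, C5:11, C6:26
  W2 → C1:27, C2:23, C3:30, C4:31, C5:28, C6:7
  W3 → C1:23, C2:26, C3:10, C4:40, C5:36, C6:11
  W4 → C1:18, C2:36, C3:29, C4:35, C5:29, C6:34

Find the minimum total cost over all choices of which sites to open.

Open {W1, W2}: assign each demand point to its cheapest open site.
  C1→W1 10, C2→W2 23, C3→W1 6, C4→W1 18, C5→W1 11, C6→W2 7
  travel time 75, fixed 24 → total 99.
Compare {W1, W2, W4}: travel time 75 + fixed 32 = 107.
Compare {W1, W3}: travel time 82 + fixed 32 = 114.
Compare {W1}: travel time 107 + fixed 11 = 118.
All other subsets cost ≥ 107. Minimum total cost: 99.

99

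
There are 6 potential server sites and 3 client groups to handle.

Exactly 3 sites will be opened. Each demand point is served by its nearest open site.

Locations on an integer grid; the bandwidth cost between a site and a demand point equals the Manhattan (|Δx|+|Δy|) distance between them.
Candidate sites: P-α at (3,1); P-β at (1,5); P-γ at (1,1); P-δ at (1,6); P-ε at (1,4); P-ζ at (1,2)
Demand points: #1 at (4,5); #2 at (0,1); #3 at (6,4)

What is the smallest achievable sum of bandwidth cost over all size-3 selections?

Open {P-β, P-γ, P-ε}.
  #1→P-β 3, #2→P-γ 1, #3→P-ε 5  ⇒ total 9.
Compare {P-α, P-β, P-γ}: total 10.
Compare {P-α, P-γ, P-ε}: total 10.
No size-3 selection does better; minimum is 9.

9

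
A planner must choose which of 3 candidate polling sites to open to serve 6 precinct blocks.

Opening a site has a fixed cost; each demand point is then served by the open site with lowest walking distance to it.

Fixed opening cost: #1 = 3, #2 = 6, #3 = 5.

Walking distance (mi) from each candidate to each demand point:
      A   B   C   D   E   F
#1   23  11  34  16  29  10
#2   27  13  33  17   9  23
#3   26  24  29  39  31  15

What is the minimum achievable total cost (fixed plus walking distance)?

111

Open {#1, #2}: assign each demand point to its cheapest open site.
  A→#1 23, B→#1 11, C→#2 33, D→#1 16, E→#2 9, F→#1 10
  walking distance 102, fixed 9 → total 111.
Compare {#1, #2, #3}: walking distance 98 + fixed 14 = 112.
Compare {#2, #3}: walking distance 109 + fixed 11 = 120.
Compare {#1}: walking distance 123 + fixed 3 = 126.
All other subsets cost ≥ 112. Minimum total cost: 111.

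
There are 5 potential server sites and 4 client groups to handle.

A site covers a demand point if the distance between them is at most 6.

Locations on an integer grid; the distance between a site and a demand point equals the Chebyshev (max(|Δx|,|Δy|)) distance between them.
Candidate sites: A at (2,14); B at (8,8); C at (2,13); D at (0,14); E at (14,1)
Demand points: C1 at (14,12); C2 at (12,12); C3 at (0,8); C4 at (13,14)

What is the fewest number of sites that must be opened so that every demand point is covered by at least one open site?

2

Coverage sets (demand points within 6 of each site):
  A: {C3}
  B: {C1, C2, C4}
  C: {C3}
  D: {C3}
  E: {}
No single site covers all 4 demand points.
But {A, B} covers everything, so the minimum is 2.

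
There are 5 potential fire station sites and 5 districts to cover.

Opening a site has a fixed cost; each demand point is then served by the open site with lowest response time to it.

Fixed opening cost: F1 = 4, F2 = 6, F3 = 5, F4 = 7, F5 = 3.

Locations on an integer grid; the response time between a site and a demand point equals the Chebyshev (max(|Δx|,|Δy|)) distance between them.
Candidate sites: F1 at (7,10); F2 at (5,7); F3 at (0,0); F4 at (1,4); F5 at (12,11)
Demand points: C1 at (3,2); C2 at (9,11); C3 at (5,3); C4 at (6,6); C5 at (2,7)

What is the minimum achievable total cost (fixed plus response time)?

23

Open {F2}: assign each demand point to its cheapest open site.
  C1→F2 5, C2→F2 4, C3→F2 4, C4→F2 1, C5→F2 3
  response time 17, fixed 6 → total 23.
Compare {F1, F2}: response time 15 + fixed 10 = 25.
Compare {F2, F5}: response time 16 + fixed 9 = 25.
Compare {F1, F4}: response time 15 + fixed 11 = 26.
All other subsets cost ≥ 25. Minimum total cost: 23.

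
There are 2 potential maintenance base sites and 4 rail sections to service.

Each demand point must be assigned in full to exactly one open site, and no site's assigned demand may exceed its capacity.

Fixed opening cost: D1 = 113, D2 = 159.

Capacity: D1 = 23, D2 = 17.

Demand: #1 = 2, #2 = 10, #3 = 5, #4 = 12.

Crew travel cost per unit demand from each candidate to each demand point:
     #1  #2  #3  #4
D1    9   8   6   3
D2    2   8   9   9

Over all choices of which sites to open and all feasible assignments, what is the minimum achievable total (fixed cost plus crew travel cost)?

Open {D1, D2}; cheapest assignment that respects the capacities:
  D1 (cap 23, load 17): #3, #4 — cost 5×6 + 12×3 = 66
  D2 (cap 17, load 12): #1, #2 — cost 2×2 + 10×8 = 84
  Shipping 150, fixed 272 → total 422.
  Any other capacity-feasible assignment to {D1, D2} ships for at least 150.
Total demand is 29 and no other set of sites has combined capacity ≥ 29, so {D1, D2} is the only feasible choice of open sites. Minimum: 422.

422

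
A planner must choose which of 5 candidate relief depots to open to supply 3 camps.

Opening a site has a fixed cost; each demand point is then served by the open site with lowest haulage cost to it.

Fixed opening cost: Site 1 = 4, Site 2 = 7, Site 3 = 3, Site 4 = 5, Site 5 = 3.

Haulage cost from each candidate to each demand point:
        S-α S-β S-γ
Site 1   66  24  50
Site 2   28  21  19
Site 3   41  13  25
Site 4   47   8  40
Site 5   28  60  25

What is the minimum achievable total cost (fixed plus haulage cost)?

67

Open {Site 2, Site 4}: assign each demand point to its cheapest open site.
  S-α→Site 2 28, S-β→Site 4 8, S-γ→Site 2 19
  haulage cost 55, fixed 12 → total 67.
Compare {Site 4, Site 5}: haulage cost 61 + fixed 8 = 69.
Compare {Site 2, Site 3}: haulage cost 60 + fixed 10 = 70.
Compare {Site 2, Site 3, Site 4}: haulage cost 55 + fixed 15 = 70.
All other subsets cost ≥ 69. Minimum total cost: 67.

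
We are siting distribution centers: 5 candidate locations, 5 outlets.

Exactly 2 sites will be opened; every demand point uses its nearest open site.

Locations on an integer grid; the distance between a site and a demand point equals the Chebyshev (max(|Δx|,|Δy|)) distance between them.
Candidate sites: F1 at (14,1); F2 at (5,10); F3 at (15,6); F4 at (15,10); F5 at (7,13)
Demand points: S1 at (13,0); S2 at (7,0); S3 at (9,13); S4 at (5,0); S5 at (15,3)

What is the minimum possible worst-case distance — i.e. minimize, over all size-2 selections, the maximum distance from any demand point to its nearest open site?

9

Open {F1, F2}.
  Farthest demand point is S4 at distance 9 (to F1); all others are ≤ 9.
With {F1, F3} the worst case is 9.
With {F1, F4} the worst case is 9.
No size-2 selection achieves below 9.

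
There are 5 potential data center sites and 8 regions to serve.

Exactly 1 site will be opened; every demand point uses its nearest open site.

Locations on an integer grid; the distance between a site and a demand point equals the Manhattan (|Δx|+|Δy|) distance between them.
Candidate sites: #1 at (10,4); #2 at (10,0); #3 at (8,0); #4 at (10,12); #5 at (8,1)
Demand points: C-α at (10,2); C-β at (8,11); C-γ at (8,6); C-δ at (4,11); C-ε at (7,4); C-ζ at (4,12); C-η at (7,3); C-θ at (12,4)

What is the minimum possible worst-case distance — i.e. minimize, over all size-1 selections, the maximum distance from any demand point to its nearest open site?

12

Open {#4}.
  Farthest demand point is C-η at distance 12 (to #4); all others are ≤ 12.
With {#1} the worst case is 14.
With {#5} the worst case is 15.
No size-1 selection achieves below 12.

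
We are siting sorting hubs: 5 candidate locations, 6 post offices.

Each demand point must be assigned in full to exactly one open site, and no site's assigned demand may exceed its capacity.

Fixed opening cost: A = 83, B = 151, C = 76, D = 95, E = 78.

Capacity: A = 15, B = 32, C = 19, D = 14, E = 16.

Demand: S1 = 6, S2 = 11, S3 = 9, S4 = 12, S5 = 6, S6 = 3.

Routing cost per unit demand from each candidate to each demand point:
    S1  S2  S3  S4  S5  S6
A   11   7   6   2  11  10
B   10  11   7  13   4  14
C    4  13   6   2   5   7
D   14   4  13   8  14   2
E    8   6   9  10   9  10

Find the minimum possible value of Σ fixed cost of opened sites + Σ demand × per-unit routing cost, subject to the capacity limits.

Open {A, C, D}; cheapest assignment that respects the capacities:
  A (cap 15, load 15): S3, S5 — cost 9×6 + 6×11 = 120
  C (cap 19, load 18): S1, S4 — cost 6×4 + 12×2 = 48
  D (cap 14, load 14): S2, S6 — cost 11×4 + 3×2 = 50
  Shipping 218, fixed 254 → total 472.
  Any other capacity-feasible assignment to {A, C, D} ships for at least 218.
Compare {C, D, E}: its best feasible assignment gives total 482.
Compare {A, C, E}: its best feasible assignment gives total 501.
Every other set of open sites that can feasibly serve all demand totals ≥ 482 even under its best assignment. Minimum: 472.

472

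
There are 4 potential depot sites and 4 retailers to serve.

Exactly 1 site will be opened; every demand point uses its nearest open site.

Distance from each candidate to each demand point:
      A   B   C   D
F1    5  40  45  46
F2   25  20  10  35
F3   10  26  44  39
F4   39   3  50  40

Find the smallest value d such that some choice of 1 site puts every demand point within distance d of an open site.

Open {F2}.
  Farthest demand point is D at distance 35 (to F2); all others are ≤ 35.
With {F3} the worst case is 44.
With {F1} the worst case is 46.
No size-1 selection achieves below 35.

35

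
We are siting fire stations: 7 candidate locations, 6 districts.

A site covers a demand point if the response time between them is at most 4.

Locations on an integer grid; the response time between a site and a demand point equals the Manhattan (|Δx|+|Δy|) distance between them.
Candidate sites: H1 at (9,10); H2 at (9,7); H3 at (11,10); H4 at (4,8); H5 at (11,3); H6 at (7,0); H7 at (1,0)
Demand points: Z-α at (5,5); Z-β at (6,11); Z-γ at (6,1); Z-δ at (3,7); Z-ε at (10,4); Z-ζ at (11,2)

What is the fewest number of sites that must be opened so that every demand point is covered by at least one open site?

Coverage sets (demand points within 4 of each site):
  H1: {Z-β}
  H2: {Z-ε}
  H3: {}
  H4: {Z-α, Z-δ}
  H5: {Z-ε, Z-ζ}
  H6: {Z-γ}
  H7: {}
No 3 sites suffice: every size-3 union leaves at least one demand point uncovered.
But {H1, H4, H5, H6} covers everything, so the minimum is 4.

4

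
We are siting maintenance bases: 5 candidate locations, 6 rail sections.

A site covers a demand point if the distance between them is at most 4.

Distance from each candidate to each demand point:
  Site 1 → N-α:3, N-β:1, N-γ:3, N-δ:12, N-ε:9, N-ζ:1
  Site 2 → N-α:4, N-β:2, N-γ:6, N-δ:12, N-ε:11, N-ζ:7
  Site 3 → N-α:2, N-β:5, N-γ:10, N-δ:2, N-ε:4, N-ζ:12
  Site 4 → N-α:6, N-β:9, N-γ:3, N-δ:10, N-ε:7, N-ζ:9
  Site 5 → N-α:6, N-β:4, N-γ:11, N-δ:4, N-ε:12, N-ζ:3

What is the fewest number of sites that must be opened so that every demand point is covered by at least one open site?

Coverage sets (demand points within 4 of each site):
  Site 1: {N-α, N-β, N-γ, N-ζ}
  Site 2: {N-α, N-β}
  Site 3: {N-α, N-δ, N-ε}
  Site 4: {N-γ}
  Site 5: {N-β, N-δ, N-ζ}
No single site covers all 6 demand points.
But {Site 1, Site 3} covers everything, so the minimum is 2.

2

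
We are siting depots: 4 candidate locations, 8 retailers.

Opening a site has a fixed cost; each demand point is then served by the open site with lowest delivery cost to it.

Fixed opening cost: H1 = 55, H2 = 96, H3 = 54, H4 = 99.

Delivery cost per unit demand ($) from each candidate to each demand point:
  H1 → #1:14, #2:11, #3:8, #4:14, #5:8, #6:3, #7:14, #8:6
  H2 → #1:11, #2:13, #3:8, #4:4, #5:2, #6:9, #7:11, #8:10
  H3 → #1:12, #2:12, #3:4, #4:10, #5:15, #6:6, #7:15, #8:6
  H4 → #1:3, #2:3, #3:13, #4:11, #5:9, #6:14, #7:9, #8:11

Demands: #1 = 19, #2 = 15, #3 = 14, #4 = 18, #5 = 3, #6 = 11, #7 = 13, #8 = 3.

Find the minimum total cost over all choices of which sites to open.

686

Open {H2, H3, H4}: assign each demand point to its cheapest open site.
  #1→H4 19×3=57, #2→H4 15×3=45, #3→H3 14×4=56, #4→H2 18×4=72, #5→H2 3×2=6, #6→H3 11×6=66, #7→H4 13×9=117, #8→H3 3×6=18
  delivery cost 437, fixed 249 → total 686.
Compare {H1, H2, H3, H4}: delivery cost 404 + fixed 304 = 708.
Compare {H1, H2, H4}: delivery cost 460 + fixed 250 = 710.
Compare {H3, H4}: delivery cost 566 + fixed 153 = 719.
All other subsets cost ≥ 708. Minimum total cost: 686.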